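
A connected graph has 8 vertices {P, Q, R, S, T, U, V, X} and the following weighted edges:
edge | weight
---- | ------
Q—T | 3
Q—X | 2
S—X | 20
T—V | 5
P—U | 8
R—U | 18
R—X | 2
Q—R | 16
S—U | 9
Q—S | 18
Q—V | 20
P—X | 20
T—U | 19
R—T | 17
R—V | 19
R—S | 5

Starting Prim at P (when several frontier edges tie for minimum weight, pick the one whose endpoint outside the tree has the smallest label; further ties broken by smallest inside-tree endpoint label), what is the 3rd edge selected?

R-S

Grow the tree from P using Prim:
Step 1: cheapest edge leaving the tree is P—U (8); add U.
Step 2: cheapest edge leaving the tree is S—U (9); add S.
Step 3: cheapest edge leaving the tree is R—S (5); add R.
Step 4: cheapest edge leaving the tree is R—X (2); add X.
Step 5: cheapest edge leaving the tree is Q—X (2); add Q.
Step 6: cheapest edge leaving the tree is Q—T (3); add T.
Step 7: cheapest edge leaving the tree is T—V (5); add V.
The 3rd edge added is R—S.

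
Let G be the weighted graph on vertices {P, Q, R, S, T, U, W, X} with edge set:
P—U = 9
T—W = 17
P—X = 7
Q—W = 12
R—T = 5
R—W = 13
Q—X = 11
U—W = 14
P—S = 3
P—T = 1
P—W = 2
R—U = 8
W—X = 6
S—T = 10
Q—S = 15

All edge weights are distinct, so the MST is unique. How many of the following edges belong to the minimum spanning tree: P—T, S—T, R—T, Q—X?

Kruskal: consider edges lightest-first.
P—T (1): add — endpoints in different components.
P—W (2): add — endpoints in different components.
P—S (3): add — endpoints in different components.
R—T (5): add — endpoints in different components.
W—X (6): add — endpoints in different components.
P—X (7): skip — X and P already connected.
R—U (8): add — endpoints in different components.
P—U (9): skip — U and P already connected.
S—T (10): skip — T and S already connected.
Q—X (11): add — endpoints in different components.
MST edge set: {P—T, P—W, P—S, R—T, W—X, R—U, Q—X}.
Of the listed edges, {P—T, R—T, Q—X} are in the MST → 3.

3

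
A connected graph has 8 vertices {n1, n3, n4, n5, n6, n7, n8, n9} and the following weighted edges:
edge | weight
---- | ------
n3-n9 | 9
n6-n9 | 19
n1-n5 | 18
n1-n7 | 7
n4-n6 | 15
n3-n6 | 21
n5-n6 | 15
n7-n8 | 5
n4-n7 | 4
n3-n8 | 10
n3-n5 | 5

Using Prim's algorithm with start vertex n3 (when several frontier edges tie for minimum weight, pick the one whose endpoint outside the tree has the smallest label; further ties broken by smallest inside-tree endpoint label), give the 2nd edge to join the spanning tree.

n3-n9

Prim's algorithm from n3:
Step 1: frontier [n3-n5 5, n3-n9 9, n3-n8 10, n3-n6 21] → take n3-n5 (5); add n5.
Step 2: frontier [n3-n9 9, n3-n8 10, n3-n6 21, n5-n6 15, n1-n5 18] → take n3-n9 (9); add n9.
Step 3: frontier [n3-n8 10, n3-n6 21, n5-n6 15, n1-n5 18, n6-n9 19] → take n3-n8 (10); add n8.
Step 4: frontier [n3-n6 21, n5-n6 15, n1-n5 18, n7-n8 5, n6-n9 19] → take n7-n8 (5); add n7.
Step 5: frontier [n3-n6 21, n5-n6 15, n1-n5 18, n4-n7 4, n1-n7 7, n6-n9 19] → take n4-n7 (4); add n4.
Step 6: frontier [n3-n6 21, n4-n6 15, n5-n6 15, n1-n5 18, n1-n7 7, n6-n9 19] → take n1-n7 (7); add n1.
Step 7: frontier [n3-n6 21, n4-n6 15, n5-n6 15, n6-n9 19] → take n4-n6 (15); add n6.
The 2nd edge added is n3-n9.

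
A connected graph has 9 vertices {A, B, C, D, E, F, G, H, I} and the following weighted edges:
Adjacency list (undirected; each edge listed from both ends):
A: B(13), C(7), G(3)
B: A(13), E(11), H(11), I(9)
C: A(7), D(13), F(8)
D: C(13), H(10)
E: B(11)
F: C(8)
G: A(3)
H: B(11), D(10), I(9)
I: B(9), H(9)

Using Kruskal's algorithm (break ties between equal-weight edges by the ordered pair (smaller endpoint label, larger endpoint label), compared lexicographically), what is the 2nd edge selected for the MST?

Sort edges by weight, then run Kruskal:
A G (3): add — endpoints in different components.
A C (7): add — endpoints in different components.
C F (8): add — endpoints in different components.
B I (9): add — endpoints in different components.
H I (9): add — endpoints in different components.
D H (10): add — endpoints in different components.
B E (11): add — endpoints in different components.
B H (11): skip — B and H already connected.
A B (13): add — endpoints in different components.
The 2nd edge added is A C.

A-C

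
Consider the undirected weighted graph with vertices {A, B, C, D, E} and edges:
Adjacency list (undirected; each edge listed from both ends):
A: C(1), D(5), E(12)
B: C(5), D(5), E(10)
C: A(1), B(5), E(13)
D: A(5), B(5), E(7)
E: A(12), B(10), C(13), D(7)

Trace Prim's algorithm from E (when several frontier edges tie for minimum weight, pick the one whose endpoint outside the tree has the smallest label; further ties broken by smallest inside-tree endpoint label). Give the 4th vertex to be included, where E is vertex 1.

C

Prim's algorithm from E:
Step 1: frontier [D—E 7, B—E 10, A—E 12, C—E 13] → take D—E (7); add D.
Step 2: frontier [A—D 5, B—D 5, B—E 10, A—E 12, C—E 13] → take A—D (5); add A.
Step 3: frontier [A—C 1, B—D 5, B—E 10, C—E 13] → take A—C (1); add C.
Step 4: frontier [B—C 5, B—D 5, B—E 10] → take B—C (5); add B.
Vertex order: E, D, A, C, B. The 4th vertex is C.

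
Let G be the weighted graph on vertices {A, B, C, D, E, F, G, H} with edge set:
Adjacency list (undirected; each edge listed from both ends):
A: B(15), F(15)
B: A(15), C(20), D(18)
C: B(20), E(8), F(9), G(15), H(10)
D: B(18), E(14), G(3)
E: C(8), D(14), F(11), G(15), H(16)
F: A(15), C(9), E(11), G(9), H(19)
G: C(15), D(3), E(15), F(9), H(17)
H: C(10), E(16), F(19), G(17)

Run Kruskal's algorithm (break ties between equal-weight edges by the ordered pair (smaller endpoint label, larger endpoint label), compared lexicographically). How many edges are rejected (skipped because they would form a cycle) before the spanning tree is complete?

Kruskal: consider edges lightest-first.
D G (3): add — endpoints in different components.
C E (8): add — endpoints in different components.
C F (9): add — endpoints in different components.
F G (9): add — endpoints in different components.
C H (10): add — endpoints in different components.
E F (11): skip — E and F already connected.
D E (14): skip — D and E already connected.
A B (15): add — endpoints in different components.
A F (15): add — endpoints in different components.
Edges rejected before the tree was complete: 2.

2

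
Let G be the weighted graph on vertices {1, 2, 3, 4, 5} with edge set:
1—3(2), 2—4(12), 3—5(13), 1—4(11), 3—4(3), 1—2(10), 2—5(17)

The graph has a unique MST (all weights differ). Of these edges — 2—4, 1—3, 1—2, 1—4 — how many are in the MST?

2

Kruskal's algorithm — process edges by increasing weight (ties by edge label):
1—3 (2): add. Components now {1,3} {2} {4} {5}
3—4 (3): add. Components now {1,3,4} {2} {5}
1—2 (10): add. Components now {1,2,3,4} {5}
1—4 (11): skip — 1 and 4 already connected.
2—4 (12): skip — 2 and 4 already connected.
3—5 (13): add. Components now {1,2,3,4,5}
MST edge set: {1—3, 3—4, 1—2, 3—5}.
Of the listed edges, {1—3, 1—2} are in the MST → 2.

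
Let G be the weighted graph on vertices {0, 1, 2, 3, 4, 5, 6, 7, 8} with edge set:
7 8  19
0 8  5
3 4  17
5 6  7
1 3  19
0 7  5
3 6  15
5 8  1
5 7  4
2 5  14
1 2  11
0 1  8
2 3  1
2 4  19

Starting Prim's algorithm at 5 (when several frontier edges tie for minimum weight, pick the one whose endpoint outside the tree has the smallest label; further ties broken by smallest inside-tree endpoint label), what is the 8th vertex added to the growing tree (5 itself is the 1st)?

Prim, starting at 5.
Step 1: cheapest edge leaving the tree is 5 8 (1); add 8.
Step 2: cheapest edge leaving the tree is 5 7 (4); add 7.
Step 3: cheapest edge leaving the tree is 0 7 (5); add 0.
Step 4: cheapest edge leaving the tree is 5 6 (7); add 6.
Step 5: cheapest edge leaving the tree is 0 1 (8); add 1.
Step 6: cheapest edge leaving the tree is 1 2 (11); add 2.
Step 7: cheapest edge leaving the tree is 2 3 (1); add 3.
Step 8: cheapest edge leaving the tree is 3 4 (17); add 4.
Vertex order: 5, 8, 7, 0, 6, 1, 2, 3, 4. The 8th vertex is 3.

3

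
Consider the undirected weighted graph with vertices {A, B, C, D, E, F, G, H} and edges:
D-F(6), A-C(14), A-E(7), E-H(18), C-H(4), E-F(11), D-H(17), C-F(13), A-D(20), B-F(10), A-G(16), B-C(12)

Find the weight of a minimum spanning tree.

Kruskal's algorithm — process edges by increasing weight (ties by edge label):
C-H (4): add — endpoints in different components.
D-F (6): add — endpoints in different components.
A-E (7): add — endpoints in different components.
B-F (10): add — endpoints in different components.
E-F (11): add — endpoints in different components.
B-C (12): add — endpoints in different components.
C-F (13): skip — C and F already connected.
A-C (14): skip — A and C already connected.
A-G (16): add — endpoints in different components.
MST edges: C-H, D-F, A-E, B-F, E-F, B-C, A-G; total weight 4+6+7+10+11+12+16 = 66.

66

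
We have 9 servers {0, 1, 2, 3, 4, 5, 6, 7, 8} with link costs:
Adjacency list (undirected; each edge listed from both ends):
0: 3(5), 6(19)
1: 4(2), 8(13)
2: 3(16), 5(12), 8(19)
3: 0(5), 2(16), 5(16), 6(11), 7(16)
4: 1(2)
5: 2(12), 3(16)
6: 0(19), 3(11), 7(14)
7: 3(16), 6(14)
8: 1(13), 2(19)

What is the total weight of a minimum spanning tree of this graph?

92

Prim, starting at 2.
Step 1: frontier [2-5 12, 2-3 16, 2-8 19] → take 2-5 (12); add 5.
Step 2: frontier [2-3 16, 2-8 19, 3-5 16] → take 2-3 (16); add 3.
Step 3: frontier [2-8 19, 0-3 5, 3-6 11, 3-7 16] → take 0-3 (5); add 0.
Step 4: frontier [0-6 19, 2-8 19, 3-6 11, 3-7 16] → take 3-6 (11); add 6.
Step 5: frontier [2-8 19, 3-7 16, 6-7 14] → take 6-7 (14); add 7.
Step 6: frontier [2-8 19] → take 2-8 (19); add 8.
Step 7: frontier [1-8 13] → take 1-8 (13); add 1.
Step 8: frontier [1-4 2] → take 1-4 (2); add 4.
MST edges: 2-5, 2-3, 0-3, 3-6, 6-7, 2-8, 1-8, 1-4; total weight 12+16+5+11+14+19+13+2 = 92.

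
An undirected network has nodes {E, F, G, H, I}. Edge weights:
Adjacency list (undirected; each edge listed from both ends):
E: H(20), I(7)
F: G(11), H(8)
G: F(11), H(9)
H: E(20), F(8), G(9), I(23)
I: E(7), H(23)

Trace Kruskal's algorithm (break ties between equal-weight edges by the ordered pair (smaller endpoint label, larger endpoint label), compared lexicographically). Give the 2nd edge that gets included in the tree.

F-H

Kruskal's algorithm — process edges by increasing weight (ties by edge label):
E-I (7): add — endpoints in different components.
F-H (8): add — endpoints in different components.
G-H (9): add — endpoints in different components.
F-G (11): skip — F and G already connected.
E-H (20): add — endpoints in different components.
The 2nd edge added is F-H.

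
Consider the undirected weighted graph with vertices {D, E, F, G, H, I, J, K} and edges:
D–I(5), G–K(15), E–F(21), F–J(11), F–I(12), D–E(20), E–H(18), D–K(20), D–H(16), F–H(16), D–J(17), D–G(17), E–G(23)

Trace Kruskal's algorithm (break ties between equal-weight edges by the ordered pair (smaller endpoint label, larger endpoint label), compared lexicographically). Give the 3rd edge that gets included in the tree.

Kruskal's algorithm — process edges by increasing weight (ties by edge label):
D–I (5): add — endpoints in different components.
F–J (11): add — endpoints in different components.
F–I (12): add — endpoints in different components.
G–K (15): add — endpoints in different components.
D–H (16): add — endpoints in different components.
F–H (16): skip — F and H already connected.
D–G (17): add — endpoints in different components.
D–J (17): skip — D and J already connected.
E–H (18): add — endpoints in different components.
The 3rd edge added is F–I.

F-I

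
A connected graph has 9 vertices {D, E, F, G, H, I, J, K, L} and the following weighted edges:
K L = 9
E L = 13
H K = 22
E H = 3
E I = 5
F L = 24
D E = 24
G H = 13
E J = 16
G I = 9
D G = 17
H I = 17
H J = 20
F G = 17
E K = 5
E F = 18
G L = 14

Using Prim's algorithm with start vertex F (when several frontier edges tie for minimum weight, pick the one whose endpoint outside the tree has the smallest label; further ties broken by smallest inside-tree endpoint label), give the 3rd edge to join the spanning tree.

E-I

Prim, starting at F.
Step 1: cheapest edge leaving the tree is F G (17); add G.
Step 2: cheapest edge leaving the tree is G I (9); add I.
Step 3: cheapest edge leaving the tree is E I (5); add E.
Step 4: cheapest edge leaving the tree is E H (3); add H.
Step 5: cheapest edge leaving the tree is E K (5); add K.
Step 6: cheapest edge leaving the tree is K L (9); add L.
Step 7: cheapest edge leaving the tree is E J (16); add J.
Step 8: cheapest edge leaving the tree is D G (17); add D.
The 3rd edge added is E I.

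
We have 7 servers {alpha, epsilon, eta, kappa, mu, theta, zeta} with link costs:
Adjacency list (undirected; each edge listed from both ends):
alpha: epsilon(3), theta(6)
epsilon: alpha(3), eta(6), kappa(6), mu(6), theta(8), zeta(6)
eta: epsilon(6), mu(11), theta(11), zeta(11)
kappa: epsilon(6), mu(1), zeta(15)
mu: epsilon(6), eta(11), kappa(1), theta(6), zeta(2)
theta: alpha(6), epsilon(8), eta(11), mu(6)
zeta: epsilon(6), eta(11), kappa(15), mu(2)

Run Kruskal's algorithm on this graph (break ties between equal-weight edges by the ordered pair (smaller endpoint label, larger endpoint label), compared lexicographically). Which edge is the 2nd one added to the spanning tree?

Kruskal's algorithm — process edges by increasing weight (ties by edge label):
kappa–mu (1): add — endpoints in different components.
mu–zeta (2): add — endpoints in different components.
alpha–epsilon (3): add — endpoints in different components.
alpha–theta (6): add — endpoints in different components.
epsilon–eta (6): add — endpoints in different components.
epsilon–kappa (6): add — endpoints in different components.
The 2nd edge added is mu–zeta.

mu-zeta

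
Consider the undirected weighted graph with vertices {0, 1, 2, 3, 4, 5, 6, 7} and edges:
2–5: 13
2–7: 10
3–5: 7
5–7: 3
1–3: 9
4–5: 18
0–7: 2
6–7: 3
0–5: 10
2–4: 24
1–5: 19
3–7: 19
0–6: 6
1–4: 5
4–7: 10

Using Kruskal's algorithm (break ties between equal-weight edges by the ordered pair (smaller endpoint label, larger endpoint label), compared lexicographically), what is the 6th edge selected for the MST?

Kruskal's algorithm — process edges by increasing weight (ties by edge label):
0–7 (2): add — endpoints in different components.
5–7 (3): add — endpoints in different components.
6–7 (3): add — endpoints in different components.
1–4 (5): add — endpoints in different components.
0–6 (6): skip — 0 and 6 already connected.
3–5 (7): add — endpoints in different components.
1–3 (9): add — endpoints in different components.
0–5 (10): skip — 0 and 5 already connected.
2–7 (10): add — endpoints in different components.
The 6th edge added is 1–3.

1-3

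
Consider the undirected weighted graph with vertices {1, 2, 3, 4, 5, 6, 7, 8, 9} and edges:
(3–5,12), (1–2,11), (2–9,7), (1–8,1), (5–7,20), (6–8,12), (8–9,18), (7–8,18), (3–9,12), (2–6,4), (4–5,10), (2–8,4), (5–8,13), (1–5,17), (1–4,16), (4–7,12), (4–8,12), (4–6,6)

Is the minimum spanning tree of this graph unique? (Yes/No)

No

Sort edges by weight, then run Kruskal:
1–8 (1): add — endpoints in different components.
2–6 (4): add — endpoints in different components.
2–8 (4): add — endpoints in different components.
4–6 (6): add — endpoints in different components.
2–9 (7): add — endpoints in different components.
4–5 (10): add — endpoints in different components.
1–2 (11): skip — 1 and 2 already connected.
3–5 (12): add — endpoints in different components.
3–9 (12): skip — 3 and 9 already connected.
4–7 (12): add — endpoints in different components.
Non-tree edge 3–9 has weight 12, equal to the heaviest edge on its tree cycle — swapping gives another MST of the same weight. Not unique.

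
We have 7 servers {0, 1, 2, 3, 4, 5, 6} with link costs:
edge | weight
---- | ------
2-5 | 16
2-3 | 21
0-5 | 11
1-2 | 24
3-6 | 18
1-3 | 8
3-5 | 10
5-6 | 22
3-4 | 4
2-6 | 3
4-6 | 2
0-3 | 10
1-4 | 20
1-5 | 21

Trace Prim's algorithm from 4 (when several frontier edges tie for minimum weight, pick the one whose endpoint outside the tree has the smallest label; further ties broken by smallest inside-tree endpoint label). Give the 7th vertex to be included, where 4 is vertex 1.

Prim, starting at 4.
Step 1: cheapest edge leaving the tree is 4-6 (2); add 6.
Step 2: cheapest edge leaving the tree is 2-6 (3); add 2.
Step 3: cheapest edge leaving the tree is 3-4 (4); add 3.
Step 4: cheapest edge leaving the tree is 1-3 (8); add 1.
Step 5: cheapest edge leaving the tree is 0-3 (10); add 0.
Step 6: cheapest edge leaving the tree is 3-5 (10); add 5.
Vertex order: 4, 6, 2, 3, 1, 0, 5. The 7th vertex is 5.

5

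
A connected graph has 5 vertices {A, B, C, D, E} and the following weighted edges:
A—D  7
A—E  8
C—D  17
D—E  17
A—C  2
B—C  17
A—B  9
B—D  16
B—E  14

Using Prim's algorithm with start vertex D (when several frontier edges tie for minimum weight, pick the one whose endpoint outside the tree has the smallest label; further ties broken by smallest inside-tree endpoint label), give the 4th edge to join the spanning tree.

A-B

Grow the tree from D using Prim:
Step 1: cheapest edge leaving the tree is A—D (7); add A.
Step 2: cheapest edge leaving the tree is A—C (2); add C.
Step 3: cheapest edge leaving the tree is A—E (8); add E.
Step 4: cheapest edge leaving the tree is A—B (9); add B.
The 4th edge added is A—B.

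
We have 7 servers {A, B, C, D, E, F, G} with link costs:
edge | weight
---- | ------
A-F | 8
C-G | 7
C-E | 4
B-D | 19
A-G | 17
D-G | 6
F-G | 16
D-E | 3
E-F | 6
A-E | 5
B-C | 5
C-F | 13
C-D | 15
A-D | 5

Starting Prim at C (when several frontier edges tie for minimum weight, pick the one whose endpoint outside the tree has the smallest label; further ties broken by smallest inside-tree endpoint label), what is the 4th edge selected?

B-C

Prim's algorithm from C:
Step 1: cheapest edge leaving the tree is C-E (4); add E.
Step 2: cheapest edge leaving the tree is D-E (3); add D.
Step 3: cheapest edge leaving the tree is A-D (5); add A.
Step 4: cheapest edge leaving the tree is B-C (5); add B.
Step 5: cheapest edge leaving the tree is E-F (6); add F.
Step 6: cheapest edge leaving the tree is D-G (6); add G.
The 4th edge added is B-C.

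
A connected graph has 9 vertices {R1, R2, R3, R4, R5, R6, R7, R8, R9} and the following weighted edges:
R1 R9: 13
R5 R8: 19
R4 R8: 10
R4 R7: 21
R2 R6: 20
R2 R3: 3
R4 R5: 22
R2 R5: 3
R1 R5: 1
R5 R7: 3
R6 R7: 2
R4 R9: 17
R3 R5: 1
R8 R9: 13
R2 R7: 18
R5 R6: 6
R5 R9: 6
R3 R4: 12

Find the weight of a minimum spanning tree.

38

Prim, starting at R9.
Step 1: cheapest edge leaving the tree is R5 R9 (6); add R5.
Step 2: cheapest edge leaving the tree is R1 R5 (1); add R1.
Step 3: cheapest edge leaving the tree is R3 R5 (1); add R3.
Step 4: cheapest edge leaving the tree is R2 R3 (3); add R2.
Step 5: cheapest edge leaving the tree is R5 R7 (3); add R7.
Step 6: cheapest edge leaving the tree is R6 R7 (2); add R6.
Step 7: cheapest edge leaving the tree is R3 R4 (12); add R4.
Step 8: cheapest edge leaving the tree is R4 R8 (10); add R8.
MST edges: R5 R9, R1 R5, R3 R5, R2 R3, R5 R7, R6 R7, R3 R4, R4 R8; total weight 6+1+1+3+3+2+12+10 = 38.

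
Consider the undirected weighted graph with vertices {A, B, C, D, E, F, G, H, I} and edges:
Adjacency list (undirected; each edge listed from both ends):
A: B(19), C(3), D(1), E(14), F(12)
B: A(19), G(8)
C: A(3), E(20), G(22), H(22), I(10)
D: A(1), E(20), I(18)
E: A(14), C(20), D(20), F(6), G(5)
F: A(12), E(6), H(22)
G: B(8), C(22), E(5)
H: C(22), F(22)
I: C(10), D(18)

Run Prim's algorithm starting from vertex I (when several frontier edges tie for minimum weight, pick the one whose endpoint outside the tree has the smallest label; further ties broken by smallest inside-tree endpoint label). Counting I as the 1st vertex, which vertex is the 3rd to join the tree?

A

Prim's algorithm from I:
Step 1: cheapest edge leaving the tree is C I (10); add C.
Step 2: cheapest edge leaving the tree is A C (3); add A.
Step 3: cheapest edge leaving the tree is A D (1); add D.
Step 4: cheapest edge leaving the tree is A F (12); add F.
Step 5: cheapest edge leaving the tree is E F (6); add E.
Step 6: cheapest edge leaving the tree is E G (5); add G.
Step 7: cheapest edge leaving the tree is B G (8); add B.
Step 8: cheapest edge leaving the tree is C H (22); add H.
Vertex order: I, C, A, D, F, E, G, B, H. The 3rd vertex is A.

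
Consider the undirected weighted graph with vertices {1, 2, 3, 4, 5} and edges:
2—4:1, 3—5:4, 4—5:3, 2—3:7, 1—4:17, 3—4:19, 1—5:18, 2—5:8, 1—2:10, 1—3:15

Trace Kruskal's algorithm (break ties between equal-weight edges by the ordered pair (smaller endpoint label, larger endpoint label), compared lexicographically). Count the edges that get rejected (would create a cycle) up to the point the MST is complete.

Kruskal's algorithm — process edges by increasing weight (ties by edge label):
2—4 (1): add. Components now {1} {2,4} {3} {5}
4—5 (3): add. Components now {1} {2,4,5} {3}
3—5 (4): add. Components now {1} {2,3,4,5}
2—3 (7): skip — 2 and 3 already connected.
2—5 (8): skip — 2 and 5 already connected.
1—2 (10): add. Components now {1,2,3,4,5}
Edges rejected before the tree was complete: 2.

2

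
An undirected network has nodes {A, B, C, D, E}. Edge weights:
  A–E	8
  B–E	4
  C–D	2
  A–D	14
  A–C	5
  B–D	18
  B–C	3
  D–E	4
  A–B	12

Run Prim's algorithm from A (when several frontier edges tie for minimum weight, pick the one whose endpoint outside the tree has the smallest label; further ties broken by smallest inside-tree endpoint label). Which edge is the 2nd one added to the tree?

C-D

Grow the tree from A using Prim:
Step 1: frontier [A–C 5, A–E 8, A–B 12, A–D 14] → take A–C (5); add C.
Step 2: frontier [A–E 8, A–B 12, A–D 14, C–D 2, B–C 3] → take C–D (2); add D.
Step 3: frontier [A–E 8, A–B 12, B–C 3, D–E 4, B–D 18] → take B–C (3); add B.
Step 4: frontier [A–E 8, B–E 4, D–E 4] → take B–E (4); add E.
The 2nd edge added is C–D.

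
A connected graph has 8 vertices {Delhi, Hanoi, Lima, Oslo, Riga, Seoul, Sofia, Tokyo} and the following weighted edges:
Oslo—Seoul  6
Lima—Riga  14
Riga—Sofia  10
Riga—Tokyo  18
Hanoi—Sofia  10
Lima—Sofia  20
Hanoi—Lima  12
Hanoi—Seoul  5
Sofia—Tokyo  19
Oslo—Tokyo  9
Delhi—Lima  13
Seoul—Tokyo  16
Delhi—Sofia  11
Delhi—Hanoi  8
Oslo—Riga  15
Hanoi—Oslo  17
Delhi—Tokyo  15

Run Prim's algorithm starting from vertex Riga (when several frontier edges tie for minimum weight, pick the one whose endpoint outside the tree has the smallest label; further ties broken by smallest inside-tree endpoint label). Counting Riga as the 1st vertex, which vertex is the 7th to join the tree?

Prim, starting at Riga.
Step 1: cheapest edge leaving the tree is Riga—Sofia (10); add Sofia.
Step 2: cheapest edge leaving the tree is Hanoi—Sofia (10); add Hanoi.
Step 3: cheapest edge leaving the tree is Hanoi—Seoul (5); add Seoul.
Step 4: cheapest edge leaving the tree is Oslo—Seoul (6); add Oslo.
Step 5: cheapest edge leaving the tree is Delhi—Hanoi (8); add Delhi.
Step 6: cheapest edge leaving the tree is Oslo—Tokyo (9); add Tokyo.
Step 7: cheapest edge leaving the tree is Hanoi—Lima (12); add Lima.
Vertex order: Riga, Sofia, Hanoi, Seoul, Oslo, Delhi, Tokyo, Lima. The 7th vertex is Tokyo.

Tokyo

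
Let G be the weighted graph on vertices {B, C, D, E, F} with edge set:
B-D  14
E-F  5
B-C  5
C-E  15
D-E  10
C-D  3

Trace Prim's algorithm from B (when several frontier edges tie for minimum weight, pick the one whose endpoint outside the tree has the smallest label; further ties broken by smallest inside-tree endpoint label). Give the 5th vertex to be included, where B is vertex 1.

Prim's algorithm from B:
Step 1: frontier [B-C 5, B-D 14] → take B-C (5); add C.
Step 2: frontier [B-D 14, C-D 3, C-E 15] → take C-D (3); add D.
Step 3: frontier [C-E 15, D-E 10] → take D-E (10); add E.
Step 4: frontier [E-F 5] → take E-F (5); add F.
Vertex order: B, C, D, E, F. The 5th vertex is F.

F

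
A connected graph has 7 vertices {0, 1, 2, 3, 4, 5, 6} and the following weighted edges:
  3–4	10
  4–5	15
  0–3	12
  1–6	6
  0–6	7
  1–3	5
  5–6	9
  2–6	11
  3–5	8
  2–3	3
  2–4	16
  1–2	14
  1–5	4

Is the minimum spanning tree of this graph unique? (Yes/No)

Yes

Kruskal's algorithm — process edges by increasing weight (ties by edge label):
2–3 (3): add. Components now {0} {1} {2,3} {4} {5} {6}
1–5 (4): add. Components now {0} {1,5} {2,3} {4} {6}
1–3 (5): add. Components now {0} {1,2,3,5} {4} {6}
1–6 (6): add. Components now {0} {1,2,3,5,6} {4}
0–6 (7): add. Components now {0,1,2,3,5,6} {4}
3–5 (8): skip — 3 and 5 already connected.
5–6 (9): skip — 5 and 6 already connected.
3–4 (10): add. Components now {0,1,2,3,4,5,6}
Every non-tree edge has weight strictly greater than the heaviest edge on the tree path between its endpoints, so the MST is unique.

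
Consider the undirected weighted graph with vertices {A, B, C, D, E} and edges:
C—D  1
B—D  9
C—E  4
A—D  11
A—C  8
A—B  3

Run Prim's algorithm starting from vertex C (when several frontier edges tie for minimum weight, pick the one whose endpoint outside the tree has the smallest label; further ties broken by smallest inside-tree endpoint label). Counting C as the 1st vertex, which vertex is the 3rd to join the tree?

E

Prim's algorithm from C:
Step 1: cheapest edge leaving the tree is C—D (1); add D.
Step 2: cheapest edge leaving the tree is C—E (4); add E.
Step 3: cheapest edge leaving the tree is A—C (8); add A.
Step 4: cheapest edge leaving the tree is A—B (3); add B.
Vertex order: C, D, E, A, B. The 3rd vertex is E.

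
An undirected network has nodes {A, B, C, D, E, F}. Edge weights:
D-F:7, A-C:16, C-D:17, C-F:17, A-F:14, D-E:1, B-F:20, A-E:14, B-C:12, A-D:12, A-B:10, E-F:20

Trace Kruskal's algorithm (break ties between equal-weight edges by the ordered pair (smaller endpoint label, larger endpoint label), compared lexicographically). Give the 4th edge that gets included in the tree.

Sort edges by weight, then run Kruskal:
D-E (1): add. Components now {A} {B} {C} {D,E} {F}
D-F (7): add. Components now {A} {B} {C} {D,E,F}
A-B (10): add. Components now {A,B} {C} {D,E,F}
A-D (12): add. Components now {A,B,D,E,F} {C}
B-C (12): add. Components now {A,B,C,D,E,F}
The 4th edge added is A-D.

A-D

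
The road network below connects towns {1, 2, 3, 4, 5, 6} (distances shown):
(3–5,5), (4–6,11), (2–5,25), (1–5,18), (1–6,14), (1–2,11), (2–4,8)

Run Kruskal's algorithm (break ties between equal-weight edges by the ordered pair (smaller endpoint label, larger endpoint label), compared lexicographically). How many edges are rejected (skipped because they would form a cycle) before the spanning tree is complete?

1

Sort edges by weight, then run Kruskal:
3–5 (5): add. Components now {1} {2} {3,5} {4} {6}
2–4 (8): add. Components now {1} {2,4} {3,5} {6}
1–2 (11): add. Components now {1,2,4} {3,5} {6}
4–6 (11): add. Components now {1,2,4,6} {3,5}
1–6 (14): skip — 1 and 6 already connected.
1–5 (18): add. Components now {1,2,3,4,5,6}
Edges rejected before the tree was complete: 1.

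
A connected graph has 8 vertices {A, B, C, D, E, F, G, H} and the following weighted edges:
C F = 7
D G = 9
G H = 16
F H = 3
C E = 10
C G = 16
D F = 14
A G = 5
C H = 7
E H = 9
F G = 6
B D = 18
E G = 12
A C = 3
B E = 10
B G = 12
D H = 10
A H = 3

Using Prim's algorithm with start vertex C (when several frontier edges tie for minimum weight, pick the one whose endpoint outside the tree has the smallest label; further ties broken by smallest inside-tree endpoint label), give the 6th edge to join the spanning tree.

E-H

Prim's algorithm from C:
Step 1: cheapest edge leaving the tree is A C (3); add A.
Step 2: cheapest edge leaving the tree is A H (3); add H.
Step 3: cheapest edge leaving the tree is F H (3); add F.
Step 4: cheapest edge leaving the tree is A G (5); add G.
Step 5: cheapest edge leaving the tree is D G (9); add D.
Step 6: cheapest edge leaving the tree is E H (9); add E.
Step 7: cheapest edge leaving the tree is B E (10); add B.
The 6th edge added is E H.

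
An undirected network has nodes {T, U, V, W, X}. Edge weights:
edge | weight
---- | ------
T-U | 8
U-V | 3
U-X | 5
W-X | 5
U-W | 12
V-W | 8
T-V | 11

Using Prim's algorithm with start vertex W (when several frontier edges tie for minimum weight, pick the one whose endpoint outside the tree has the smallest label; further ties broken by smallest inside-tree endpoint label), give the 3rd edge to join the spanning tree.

Prim's algorithm from W:
Step 1: cheapest edge leaving the tree is W-X (5); add X.
Step 2: cheapest edge leaving the tree is U-X (5); add U.
Step 3: cheapest edge leaving the tree is U-V (3); add V.
Step 4: cheapest edge leaving the tree is T-U (8); add T.
The 3rd edge added is U-V.

U-V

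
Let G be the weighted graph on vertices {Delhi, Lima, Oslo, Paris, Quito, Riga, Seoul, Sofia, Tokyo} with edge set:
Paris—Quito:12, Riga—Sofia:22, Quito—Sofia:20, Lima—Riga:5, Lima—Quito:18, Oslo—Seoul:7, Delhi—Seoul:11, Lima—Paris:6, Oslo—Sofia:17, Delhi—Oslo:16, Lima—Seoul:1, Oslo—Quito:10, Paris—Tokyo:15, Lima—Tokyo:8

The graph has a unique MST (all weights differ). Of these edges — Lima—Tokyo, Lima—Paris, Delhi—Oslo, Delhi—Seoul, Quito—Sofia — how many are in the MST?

3

Sort edges by weight, then run Kruskal:
Lima—Seoul (1): add — endpoints in different components.
Lima—Riga (5): add — endpoints in different components.
Lima—Paris (6): add — endpoints in different components.
Oslo—Seoul (7): add — endpoints in different components.
Lima—Tokyo (8): add — endpoints in different components.
Oslo—Quito (10): add — endpoints in different components.
Delhi—Seoul (11): add — endpoints in different components.
Paris—Quito (12): skip — Paris and Quito already connected.
Paris—Tokyo (15): skip — Tokyo and Paris already connected.
Delhi—Oslo (16): skip — Oslo and Delhi already connected.
Oslo—Sofia (17): add — endpoints in different components.
MST edge set: {Lima—Seoul, Lima—Riga, Lima—Paris, Oslo—Seoul, Lima—Tokyo, Oslo—Quito, Delhi—Seoul, Oslo—Sofia}.
Of the listed edges, {Lima—Tokyo, Lima—Paris, Delhi—Seoul} are in the MST → 3.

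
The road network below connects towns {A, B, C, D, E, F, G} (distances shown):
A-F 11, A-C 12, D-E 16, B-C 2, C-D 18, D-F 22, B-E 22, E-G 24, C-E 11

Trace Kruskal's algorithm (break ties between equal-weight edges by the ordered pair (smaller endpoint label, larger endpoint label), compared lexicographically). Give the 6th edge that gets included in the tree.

Kruskal's algorithm — process edges by increasing weight (ties by edge label):
B-C (2): add — endpoints in different components.
A-F (11): add — endpoints in different components.
C-E (11): add — endpoints in different components.
A-C (12): add — endpoints in different components.
D-E (16): add — endpoints in different components.
C-D (18): skip — C and D already connected.
B-E (22): skip — B and E already connected.
D-F (22): skip — D and F already connected.
E-G (24): add — endpoints in different components.
The 6th edge added is E-G.

E-G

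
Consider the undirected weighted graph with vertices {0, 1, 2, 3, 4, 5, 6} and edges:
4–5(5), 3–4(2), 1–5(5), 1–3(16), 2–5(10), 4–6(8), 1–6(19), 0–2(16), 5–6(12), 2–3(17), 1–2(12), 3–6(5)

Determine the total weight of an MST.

Grow the tree from 4 using Prim:
Step 1: cheapest edge leaving the tree is 3–4 (2); add 3.
Step 2: cheapest edge leaving the tree is 4–5 (5); add 5.
Step 3: cheapest edge leaving the tree is 1–5 (5); add 1.
Step 4: cheapest edge leaving the tree is 3–6 (5); add 6.
Step 5: cheapest edge leaving the tree is 2–5 (10); add 2.
Step 6: cheapest edge leaving the tree is 0–2 (16); add 0.
MST edges: 3–4, 4–5, 1–5, 3–6, 2–5, 0–2; total weight 2+5+5+5+10+16 = 43.

43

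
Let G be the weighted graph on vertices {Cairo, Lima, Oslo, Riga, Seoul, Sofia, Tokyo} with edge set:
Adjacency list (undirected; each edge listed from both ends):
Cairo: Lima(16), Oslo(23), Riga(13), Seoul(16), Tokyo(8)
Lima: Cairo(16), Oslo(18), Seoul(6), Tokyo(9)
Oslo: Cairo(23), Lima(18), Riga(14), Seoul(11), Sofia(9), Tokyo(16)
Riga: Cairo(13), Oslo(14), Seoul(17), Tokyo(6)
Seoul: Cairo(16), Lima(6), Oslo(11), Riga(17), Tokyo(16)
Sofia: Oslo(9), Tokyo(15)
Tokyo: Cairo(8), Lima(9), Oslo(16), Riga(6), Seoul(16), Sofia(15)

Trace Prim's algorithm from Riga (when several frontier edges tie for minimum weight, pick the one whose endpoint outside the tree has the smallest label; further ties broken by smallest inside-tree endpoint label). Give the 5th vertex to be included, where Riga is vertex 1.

Grow the tree from Riga using Prim:
Step 1: cheapest edge leaving the tree is Riga–Tokyo (6); add Tokyo.
Step 2: cheapest edge leaving the tree is Cairo–Tokyo (8); add Cairo.
Step 3: cheapest edge leaving the tree is Lima–Tokyo (9); add Lima.
Step 4: cheapest edge leaving the tree is Lima–Seoul (6); add Seoul.
Step 5: cheapest edge leaving the tree is Oslo–Seoul (11); add Oslo.
Step 6: cheapest edge leaving the tree is Oslo–Sofia (9); add Sofia.
Vertex order: Riga, Tokyo, Cairo, Lima, Seoul, Oslo, Sofia. The 5th vertex is Seoul.

Seoul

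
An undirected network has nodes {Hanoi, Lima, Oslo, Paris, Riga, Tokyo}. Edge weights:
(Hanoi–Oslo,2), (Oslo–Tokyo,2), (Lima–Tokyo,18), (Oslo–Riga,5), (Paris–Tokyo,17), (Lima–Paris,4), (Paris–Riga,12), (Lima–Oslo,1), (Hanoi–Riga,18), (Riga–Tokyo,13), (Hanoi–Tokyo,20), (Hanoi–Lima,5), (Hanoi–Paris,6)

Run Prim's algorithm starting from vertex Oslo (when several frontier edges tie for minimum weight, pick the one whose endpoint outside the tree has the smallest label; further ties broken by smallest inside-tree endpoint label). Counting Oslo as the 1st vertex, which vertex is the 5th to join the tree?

Paris

Prim's algorithm from Oslo:
Step 1: cheapest edge leaving the tree is Lima–Oslo (1); add Lima.
Step 2: cheapest edge leaving the tree is Hanoi–Oslo (2); add Hanoi.
Step 3: cheapest edge leaving the tree is Oslo–Tokyo (2); add Tokyo.
Step 4: cheapest edge leaving the tree is Lima–Paris (4); add Paris.
Step 5: cheapest edge leaving the tree is Oslo–Riga (5); add Riga.
Vertex order: Oslo, Lima, Hanoi, Tokyo, Paris, Riga. The 5th vertex is Paris.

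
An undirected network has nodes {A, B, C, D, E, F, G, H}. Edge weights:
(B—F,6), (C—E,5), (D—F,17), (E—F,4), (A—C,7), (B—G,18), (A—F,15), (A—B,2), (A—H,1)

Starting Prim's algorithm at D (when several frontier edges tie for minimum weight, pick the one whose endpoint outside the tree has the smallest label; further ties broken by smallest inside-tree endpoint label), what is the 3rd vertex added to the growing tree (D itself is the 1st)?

E

Grow the tree from D using Prim:
Step 1: frontier [D—F 17] → take D—F (17); add F.
Step 2: frontier [E—F 4, B—F 6, A—F 15] → take E—F (4); add E.
Step 3: frontier [C—E 5, B—F 6, A—F 15] → take C—E (5); add C.
Step 4: frontier [A—C 7, B—F 6, A—F 15] → take B—F (6); add B.
Step 5: frontier [A—B 2, B—G 18, A—C 7, A—F 15] → take A—B (2); add A.
Step 6: frontier [A—H 1, B—G 18] → take A—H (1); add H.
Step 7: frontier [B—G 18] → take B—G (18); add G.
Vertex order: D, F, E, C, B, A, H, G. The 3rd vertex is E.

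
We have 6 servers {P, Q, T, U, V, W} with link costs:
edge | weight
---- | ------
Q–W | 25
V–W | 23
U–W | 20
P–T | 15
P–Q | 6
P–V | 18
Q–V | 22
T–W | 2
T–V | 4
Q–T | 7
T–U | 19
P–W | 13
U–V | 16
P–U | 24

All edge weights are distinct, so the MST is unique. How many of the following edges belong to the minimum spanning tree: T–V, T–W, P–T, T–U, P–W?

2

Sort edges by weight, then run Kruskal:
T–W (2): add — endpoints in different components.
T–V (4): add — endpoints in different components.
P–Q (6): add — endpoints in different components.
Q–T (7): add — endpoints in different components.
P–W (13): skip — W and P already connected.
P–T (15): skip — T and P already connected.
U–V (16): add — endpoints in different components.
MST edge set: {T–W, T–V, P–Q, Q–T, U–V}.
Of the listed edges, {T–V, T–W} are in the MST → 2.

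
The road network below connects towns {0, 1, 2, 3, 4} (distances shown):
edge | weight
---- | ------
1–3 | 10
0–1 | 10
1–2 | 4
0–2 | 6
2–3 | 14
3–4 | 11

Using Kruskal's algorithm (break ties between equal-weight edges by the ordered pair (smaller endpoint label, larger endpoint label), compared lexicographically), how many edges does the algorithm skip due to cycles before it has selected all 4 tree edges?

1

Kruskal: consider edges lightest-first.
1–2 (4): add. Components now {0} {1,2} {3} {4}
0–2 (6): add. Components now {0,1,2} {3} {4}
0–1 (10): skip — 0 and 1 already connected.
1–3 (10): add. Components now {0,1,2,3} {4}
3–4 (11): add. Components now {0,1,2,3,4}
Edges rejected before the tree was complete: 1.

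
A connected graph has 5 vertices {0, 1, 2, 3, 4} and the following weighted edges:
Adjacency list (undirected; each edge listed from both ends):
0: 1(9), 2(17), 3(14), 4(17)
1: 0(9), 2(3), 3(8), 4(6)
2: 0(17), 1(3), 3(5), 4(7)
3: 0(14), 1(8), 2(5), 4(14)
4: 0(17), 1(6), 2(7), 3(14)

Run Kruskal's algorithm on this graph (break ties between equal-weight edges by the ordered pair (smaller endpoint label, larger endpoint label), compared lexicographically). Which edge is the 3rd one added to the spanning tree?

Kruskal: consider edges lightest-first.
1–2 (3): add. Components now {0} {1,2} {3} {4}
2–3 (5): add. Components now {0} {1,2,3} {4}
1–4 (6): add. Components now {0} {1,2,3,4}
2–4 (7): skip — 2 and 4 already connected.
1–3 (8): skip — 1 and 3 already connected.
0–1 (9): add. Components now {0,1,2,3,4}
The 3rd edge added is 1–4.

1-4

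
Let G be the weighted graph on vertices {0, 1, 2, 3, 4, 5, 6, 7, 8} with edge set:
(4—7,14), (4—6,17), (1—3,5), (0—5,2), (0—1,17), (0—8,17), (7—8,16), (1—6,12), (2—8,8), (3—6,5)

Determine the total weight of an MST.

84

Prim's algorithm from 8:
Step 1: frontier [2—8 8, 7—8 16, 0—8 17] → take 2—8 (8); add 2.
Step 2: frontier [7—8 16, 0—8 17] → take 7—8 (16); add 7.
Step 3: frontier [4—7 14, 0—8 17] → take 4—7 (14); add 4.
Step 4: frontier [4—6 17, 0—8 17] → take 0—8 (17); add 0.
Step 5: frontier [0—5 2, 0—1 17, 4—6 17] → take 0—5 (2); add 5.
Step 6: frontier [0—1 17, 4—6 17] → take 0—1 (17); add 1.
Step 7: frontier [1—3 5, 1—6 12, 4—6 17] → take 1—3 (5); add 3.
Step 8: frontier [1—6 12, 3—6 5, 4—6 17] → take 3—6 (5); add 6.
MST edges: 2—8, 7—8, 4—7, 0—8, 0—5, 0—1, 1—3, 3—6; total weight 8+16+14+17+2+17+5+5 = 84.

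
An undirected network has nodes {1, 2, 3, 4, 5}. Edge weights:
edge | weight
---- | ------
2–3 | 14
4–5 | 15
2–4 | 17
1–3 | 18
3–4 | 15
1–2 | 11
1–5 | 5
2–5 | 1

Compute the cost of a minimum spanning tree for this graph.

35

Sort edges by weight, then run Kruskal:
2–5 (1): add — endpoints in different components.
1–5 (5): add — endpoints in different components.
1–2 (11): skip — 1 and 2 already connected.
2–3 (14): add — endpoints in different components.
3–4 (15): add — endpoints in different components.
MST edges: 2–5, 1–5, 2–3, 3–4; total weight 1+5+14+15 = 35.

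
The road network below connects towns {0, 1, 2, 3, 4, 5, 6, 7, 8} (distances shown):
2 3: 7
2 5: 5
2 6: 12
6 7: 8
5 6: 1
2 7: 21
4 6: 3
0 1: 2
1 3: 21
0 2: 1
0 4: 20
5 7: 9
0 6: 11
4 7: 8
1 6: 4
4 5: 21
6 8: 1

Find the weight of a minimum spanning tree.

27

Grow the tree from 2 using Prim:
Step 1: cheapest edge leaving the tree is 0 2 (1); add 0.
Step 2: cheapest edge leaving the tree is 0 1 (2); add 1.
Step 3: cheapest edge leaving the tree is 1 6 (4); add 6.
Step 4: cheapest edge leaving the tree is 5 6 (1); add 5.
Step 5: cheapest edge leaving the tree is 6 8 (1); add 8.
Step 6: cheapest edge leaving the tree is 4 6 (3); add 4.
Step 7: cheapest edge leaving the tree is 2 3 (7); add 3.
Step 8: cheapest edge leaving the tree is 4 7 (8); add 7.
MST edges: 0 2, 0 1, 1 6, 5 6, 6 8, 4 6, 2 3, 4 7; total weight 1+2+4+1+1+3+7+8 = 27.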